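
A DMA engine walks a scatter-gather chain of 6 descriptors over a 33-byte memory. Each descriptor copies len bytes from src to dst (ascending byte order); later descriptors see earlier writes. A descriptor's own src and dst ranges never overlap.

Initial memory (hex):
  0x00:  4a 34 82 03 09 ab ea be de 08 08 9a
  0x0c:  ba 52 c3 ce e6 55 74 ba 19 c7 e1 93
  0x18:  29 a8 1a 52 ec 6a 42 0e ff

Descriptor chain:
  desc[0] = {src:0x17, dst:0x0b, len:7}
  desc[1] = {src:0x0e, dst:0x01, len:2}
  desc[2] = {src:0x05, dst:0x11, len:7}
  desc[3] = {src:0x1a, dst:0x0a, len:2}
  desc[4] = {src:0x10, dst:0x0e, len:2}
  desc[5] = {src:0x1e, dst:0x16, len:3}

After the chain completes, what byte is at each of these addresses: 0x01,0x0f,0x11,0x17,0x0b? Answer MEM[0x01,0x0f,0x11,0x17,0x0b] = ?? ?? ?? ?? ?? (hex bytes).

MEM[0x01,0x0f,0x11,0x17,0x0b] = 1a ab ab 0e 52

D0: mem[0x0b..0x11] <- [93 29 a8 1a 52 ec 6a]
D1: mem[0x01..0x02] <- [1a 52]
D2: mem[0x11..0x17] <- [ab ea be de 08 08 93]
D3: mem[0x0a..0x0b] <- [1a 52]
D4: mem[0x0e..0x0f] <- [ec ab]
D5: mem[0x16..0x18] <- [42 0e ff]
query mem[0x01]=0x1a, mem[0x0f]=0xab, mem[0x11]=0xab, mem[0x17]=0x0e, mem[0x0b]=0x52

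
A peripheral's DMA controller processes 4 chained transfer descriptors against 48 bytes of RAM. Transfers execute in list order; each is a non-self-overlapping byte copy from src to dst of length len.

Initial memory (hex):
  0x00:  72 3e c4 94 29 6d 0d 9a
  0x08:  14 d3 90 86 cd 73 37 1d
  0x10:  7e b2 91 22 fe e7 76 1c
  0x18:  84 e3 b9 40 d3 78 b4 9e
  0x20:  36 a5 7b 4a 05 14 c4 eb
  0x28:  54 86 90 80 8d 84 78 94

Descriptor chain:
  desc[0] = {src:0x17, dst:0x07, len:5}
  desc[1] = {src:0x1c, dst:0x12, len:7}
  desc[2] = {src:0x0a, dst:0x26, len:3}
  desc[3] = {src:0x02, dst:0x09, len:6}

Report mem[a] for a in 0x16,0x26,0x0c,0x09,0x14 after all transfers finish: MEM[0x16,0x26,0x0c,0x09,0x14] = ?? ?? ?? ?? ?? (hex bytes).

#0 dst[0x07+5] := {0x1c,0x84,0xe3,0xb9,0x40}
#1 dst[0x12+7] := {0xd3,0x78,0xb4,0x9e,0x36,0xa5,0x7b}
#2 dst[0x26+3] := {0xb9,0x40,0xcd}
#3 dst[0x09+6] := {0xc4,0x94,0x29,0x6d,0x0d,0x1c}
query mem[0x16]=0x36, mem[0x26]=0xb9, mem[0x0c]=0x6d, mem[0x09]=0xc4, mem[0x14]=0xb4

MEM[0x16,0x26,0x0c,0x09,0x14] = 36 b9 6d c4 b4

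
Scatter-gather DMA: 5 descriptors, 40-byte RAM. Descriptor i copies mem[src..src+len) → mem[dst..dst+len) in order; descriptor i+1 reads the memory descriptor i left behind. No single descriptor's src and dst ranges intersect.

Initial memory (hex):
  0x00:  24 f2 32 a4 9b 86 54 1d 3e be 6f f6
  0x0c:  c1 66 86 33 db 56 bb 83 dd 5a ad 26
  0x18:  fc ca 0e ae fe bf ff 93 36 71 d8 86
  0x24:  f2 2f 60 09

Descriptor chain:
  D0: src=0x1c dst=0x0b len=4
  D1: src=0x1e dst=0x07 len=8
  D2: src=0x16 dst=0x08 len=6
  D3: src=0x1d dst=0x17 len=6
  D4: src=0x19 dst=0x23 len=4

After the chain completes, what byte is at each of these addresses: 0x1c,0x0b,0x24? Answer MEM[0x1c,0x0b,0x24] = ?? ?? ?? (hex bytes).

MEM[0x1c,0x0b,0x24] = d8 ca 36

#0 dst[0x0b+4] := {0xfe,0xbf,0xff,0x93}
#1 dst[0x07+8] := {0xff,0x93,0x36,0x71,0xd8,0x86,0xf2,0x2f}
#2 dst[0x08+6] := {0xad,0x26,0xfc,0xca,0x0e,0xae}
#3 dst[0x17+6] := {0xbf,0xff,0x93,0x36,0x71,0xd8}
#4 dst[0x23+4] := {0x93,0x36,0x71,0xd8}
query mem[0x1c]=0xd8, mem[0x0b]=0xca, mem[0x24]=0x36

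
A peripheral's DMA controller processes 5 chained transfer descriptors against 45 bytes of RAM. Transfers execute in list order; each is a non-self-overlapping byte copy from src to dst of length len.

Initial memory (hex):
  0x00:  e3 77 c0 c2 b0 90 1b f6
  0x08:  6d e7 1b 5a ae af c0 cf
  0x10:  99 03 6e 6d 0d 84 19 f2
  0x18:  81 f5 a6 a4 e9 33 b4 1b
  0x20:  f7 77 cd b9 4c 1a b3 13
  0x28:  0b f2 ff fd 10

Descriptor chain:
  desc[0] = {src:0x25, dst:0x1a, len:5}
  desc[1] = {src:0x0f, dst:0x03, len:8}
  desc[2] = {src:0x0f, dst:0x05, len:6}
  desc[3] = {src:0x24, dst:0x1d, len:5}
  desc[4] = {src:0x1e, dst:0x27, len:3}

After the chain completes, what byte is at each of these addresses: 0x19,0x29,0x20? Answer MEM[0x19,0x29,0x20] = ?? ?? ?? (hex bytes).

#0 dst[0x1a+5] := {0x1a,0xb3,0x13,0x0b,0xf2}
#1 dst[0x03+8] := {0xcf,0x99,0x03,0x6e,0x6d,0x0d,0x84,0x19}
#2 dst[0x05+6] := {0xcf,0x99,0x03,0x6e,0x6d,0x0d}
#3 dst[0x1d+5] := {0x4c,0x1a,0xb3,0x13,0x0b}
#4 dst[0x27+3] := {0x1a,0xb3,0x13}
query mem[0x19]=0xf5, mem[0x29]=0x13, mem[0x20]=0x13

MEM[0x19,0x29,0x20] = f5 13 13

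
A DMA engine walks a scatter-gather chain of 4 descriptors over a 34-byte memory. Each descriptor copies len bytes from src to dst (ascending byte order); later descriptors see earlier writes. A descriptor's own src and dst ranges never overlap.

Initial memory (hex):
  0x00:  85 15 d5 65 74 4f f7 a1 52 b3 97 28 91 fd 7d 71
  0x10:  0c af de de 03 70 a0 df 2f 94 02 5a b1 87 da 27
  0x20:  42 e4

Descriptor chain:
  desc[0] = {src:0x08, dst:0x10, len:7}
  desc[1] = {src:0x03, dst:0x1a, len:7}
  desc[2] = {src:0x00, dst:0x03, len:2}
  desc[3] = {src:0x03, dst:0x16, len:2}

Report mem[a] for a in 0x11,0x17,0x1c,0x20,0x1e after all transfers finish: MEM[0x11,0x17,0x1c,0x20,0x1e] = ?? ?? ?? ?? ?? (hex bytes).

[0] 0x08->0x10 len=7 : 52 b3 97 28 91 fd 7d
[1] 0x03->0x1a len=7 : 65 74 4f f7 a1 52 b3
[2] 0x00->0x03 len=2 : 85 15
[3] 0x03->0x16 len=2 : 85 15
query mem[0x11]=0xb3, mem[0x17]=0x15, mem[0x1c]=0x4f, mem[0x20]=0xb3, mem[0x1e]=0xa1

MEM[0x11,0x17,0x1c,0x20,0x1e] = b3 15 4f b3 a1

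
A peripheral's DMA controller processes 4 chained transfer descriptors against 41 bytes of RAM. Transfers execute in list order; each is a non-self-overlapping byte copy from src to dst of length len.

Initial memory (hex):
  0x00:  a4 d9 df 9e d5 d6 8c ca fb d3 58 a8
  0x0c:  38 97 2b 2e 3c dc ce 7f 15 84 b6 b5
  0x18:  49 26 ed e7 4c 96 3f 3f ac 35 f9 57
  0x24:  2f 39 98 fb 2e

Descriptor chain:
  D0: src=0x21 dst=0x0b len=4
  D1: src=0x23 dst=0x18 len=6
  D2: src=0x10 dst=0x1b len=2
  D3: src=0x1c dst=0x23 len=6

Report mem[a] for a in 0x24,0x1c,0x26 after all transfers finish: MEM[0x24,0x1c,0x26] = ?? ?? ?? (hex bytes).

D0: mem[0x0b..0x0e] <- [35 f9 57 2f]
D1: mem[0x18..0x1d] <- [57 2f 39 98 fb 2e]
D2: mem[0x1b..0x1c] <- [3c dc]
D3: mem[0x23..0x28] <- [dc 2e 3f 3f ac 35]
query mem[0x24]=0x2e, mem[0x1c]=0xdc, mem[0x26]=0x3f

MEM[0x24,0x1c,0x26] = 2e dc 3f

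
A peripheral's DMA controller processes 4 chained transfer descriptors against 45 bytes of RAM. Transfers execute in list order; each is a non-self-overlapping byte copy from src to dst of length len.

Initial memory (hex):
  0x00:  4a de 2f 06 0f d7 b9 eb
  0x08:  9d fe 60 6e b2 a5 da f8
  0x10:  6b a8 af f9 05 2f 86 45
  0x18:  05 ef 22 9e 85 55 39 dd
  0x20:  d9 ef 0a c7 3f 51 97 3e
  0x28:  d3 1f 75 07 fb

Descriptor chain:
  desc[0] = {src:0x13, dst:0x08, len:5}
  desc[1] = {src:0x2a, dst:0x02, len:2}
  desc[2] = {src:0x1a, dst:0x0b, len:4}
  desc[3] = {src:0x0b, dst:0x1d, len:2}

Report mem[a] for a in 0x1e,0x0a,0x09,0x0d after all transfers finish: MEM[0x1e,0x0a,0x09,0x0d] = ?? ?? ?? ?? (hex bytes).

MEM[0x1e,0x0a,0x09,0x0d] = 9e 2f 05 85

  after D0: wrote 5B at 0x08 = f9052f8645
  after D1: wrote 2B at 0x02 = 7507
  after D2: wrote 4B at 0x0b = 229e8555
  after D3: wrote 2B at 0x1d = 229e
query mem[0x1e]=0x9e, mem[0x0a]=0x2f, mem[0x09]=0x05, mem[0x0d]=0x85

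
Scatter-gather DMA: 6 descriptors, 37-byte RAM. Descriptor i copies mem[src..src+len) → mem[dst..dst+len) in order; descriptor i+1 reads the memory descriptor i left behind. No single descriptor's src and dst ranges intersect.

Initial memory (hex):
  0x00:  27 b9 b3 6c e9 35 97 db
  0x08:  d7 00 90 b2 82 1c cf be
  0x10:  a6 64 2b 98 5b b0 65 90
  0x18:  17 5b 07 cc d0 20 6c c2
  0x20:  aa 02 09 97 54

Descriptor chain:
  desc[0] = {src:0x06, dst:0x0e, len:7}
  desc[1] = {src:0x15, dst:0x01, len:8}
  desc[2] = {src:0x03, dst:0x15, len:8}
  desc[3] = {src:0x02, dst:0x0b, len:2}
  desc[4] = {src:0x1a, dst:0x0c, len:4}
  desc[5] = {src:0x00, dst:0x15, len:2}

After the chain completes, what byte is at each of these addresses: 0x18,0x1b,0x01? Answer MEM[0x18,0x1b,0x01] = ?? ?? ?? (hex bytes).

[0] 0x06->0x0e len=7 : 97 db d7 00 90 b2 82
[1] 0x15->0x01 len=8 : b0 65 90 17 5b 07 cc d0
[2] 0x03->0x15 len=8 : 90 17 5b 07 cc d0 00 90
[3] 0x02->0x0b len=2 : 65 90
[4] 0x1a->0x0c len=4 : d0 00 90 20
[5] 0x00->0x15 len=2 : 27 b0
query mem[0x18]=0x07, mem[0x1b]=0x00, mem[0x01]=0xb0

MEM[0x18,0x1b,0x01] = 07 00 b0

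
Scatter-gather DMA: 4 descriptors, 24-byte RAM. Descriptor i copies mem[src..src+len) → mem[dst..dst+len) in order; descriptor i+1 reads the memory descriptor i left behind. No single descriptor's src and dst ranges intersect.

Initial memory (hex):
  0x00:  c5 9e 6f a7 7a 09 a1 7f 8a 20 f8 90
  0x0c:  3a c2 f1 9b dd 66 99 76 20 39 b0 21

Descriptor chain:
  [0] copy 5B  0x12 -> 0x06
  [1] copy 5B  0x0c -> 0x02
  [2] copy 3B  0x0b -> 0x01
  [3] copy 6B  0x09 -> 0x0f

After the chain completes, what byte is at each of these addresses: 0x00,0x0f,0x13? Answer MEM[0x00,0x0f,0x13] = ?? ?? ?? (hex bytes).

MEM[0x00,0x0f,0x13] = c5 39 c2

D0: mem[0x06..0x0a] <- [99 76 20 39 b0]
D1: mem[0x02..0x06] <- [3a c2 f1 9b dd]
D2: mem[0x01..0x03] <- [90 3a c2]
D3: mem[0x0f..0x14] <- [39 b0 90 3a c2 f1]
query mem[0x00]=0xc5, mem[0x0f]=0x39, mem[0x13]=0xc2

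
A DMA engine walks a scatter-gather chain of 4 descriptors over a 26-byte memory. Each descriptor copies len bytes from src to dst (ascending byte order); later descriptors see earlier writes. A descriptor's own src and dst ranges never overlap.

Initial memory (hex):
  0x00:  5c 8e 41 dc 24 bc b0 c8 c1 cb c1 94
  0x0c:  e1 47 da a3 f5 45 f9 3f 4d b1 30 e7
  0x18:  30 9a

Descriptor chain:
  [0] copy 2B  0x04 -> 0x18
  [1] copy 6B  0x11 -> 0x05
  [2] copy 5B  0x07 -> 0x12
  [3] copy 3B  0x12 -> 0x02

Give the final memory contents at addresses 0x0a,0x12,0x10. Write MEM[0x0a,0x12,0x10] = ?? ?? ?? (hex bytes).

D0: mem[0x18..0x19] <- [24 bc]
D1: mem[0x05..0x0a] <- [45 f9 3f 4d b1 30]
D2: mem[0x12..0x16] <- [3f 4d b1 30 94]
D3: mem[0x02..0x04] <- [3f 4d b1]
query mem[0x0a]=0x30, mem[0x12]=0x3f, mem[0x10]=0xf5

MEM[0x0a,0x12,0x10] = 30 3f f5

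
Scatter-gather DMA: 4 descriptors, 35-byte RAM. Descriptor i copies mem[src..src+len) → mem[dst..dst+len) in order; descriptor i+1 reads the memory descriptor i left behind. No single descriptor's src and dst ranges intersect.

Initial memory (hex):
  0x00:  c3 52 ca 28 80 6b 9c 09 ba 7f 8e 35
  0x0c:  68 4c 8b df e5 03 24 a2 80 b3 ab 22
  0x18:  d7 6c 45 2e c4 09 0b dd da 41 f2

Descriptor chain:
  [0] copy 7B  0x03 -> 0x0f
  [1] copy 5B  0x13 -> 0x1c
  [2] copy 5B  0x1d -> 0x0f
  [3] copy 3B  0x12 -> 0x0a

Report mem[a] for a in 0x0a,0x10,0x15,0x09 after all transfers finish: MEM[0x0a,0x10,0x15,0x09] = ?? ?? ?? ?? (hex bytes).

MEM[0x0a,0x10,0x15,0x09] = 22 7f 7f 7f

D0: mem[0x0f..0x15] <- [28 80 6b 9c 09 ba 7f]
D1: mem[0x1c..0x20] <- [09 ba 7f ab 22]
D2: mem[0x0f..0x13] <- [ba 7f ab 22 41]
D3: mem[0x0a..0x0c] <- [22 41 ba]
query mem[0x0a]=0x22, mem[0x10]=0x7f, mem[0x15]=0x7f, mem[0x09]=0x7f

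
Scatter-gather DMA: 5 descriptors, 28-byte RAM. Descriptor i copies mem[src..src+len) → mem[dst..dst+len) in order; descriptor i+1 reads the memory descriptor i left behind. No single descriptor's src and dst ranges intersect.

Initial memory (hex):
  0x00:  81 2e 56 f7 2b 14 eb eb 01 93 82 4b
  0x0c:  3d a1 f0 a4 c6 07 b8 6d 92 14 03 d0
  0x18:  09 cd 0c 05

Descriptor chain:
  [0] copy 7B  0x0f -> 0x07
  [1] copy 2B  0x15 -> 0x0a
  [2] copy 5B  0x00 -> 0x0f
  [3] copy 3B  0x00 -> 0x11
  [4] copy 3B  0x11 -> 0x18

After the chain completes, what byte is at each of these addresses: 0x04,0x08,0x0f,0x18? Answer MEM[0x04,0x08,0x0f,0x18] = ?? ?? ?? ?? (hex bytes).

  after D0: wrote 7B at 0x07 = a4c607b86d9214
  after D1: wrote 2B at 0x0a = 1403
  after D2: wrote 5B at 0x0f = 812e56f72b
  after D3: wrote 3B at 0x11 = 812e56
  after D4: wrote 3B at 0x18 = 812e56
query mem[0x04]=0x2b, mem[0x08]=0xc6, mem[0x0f]=0x81, mem[0x18]=0x81

MEM[0x04,0x08,0x0f,0x18] = 2b c6 81 81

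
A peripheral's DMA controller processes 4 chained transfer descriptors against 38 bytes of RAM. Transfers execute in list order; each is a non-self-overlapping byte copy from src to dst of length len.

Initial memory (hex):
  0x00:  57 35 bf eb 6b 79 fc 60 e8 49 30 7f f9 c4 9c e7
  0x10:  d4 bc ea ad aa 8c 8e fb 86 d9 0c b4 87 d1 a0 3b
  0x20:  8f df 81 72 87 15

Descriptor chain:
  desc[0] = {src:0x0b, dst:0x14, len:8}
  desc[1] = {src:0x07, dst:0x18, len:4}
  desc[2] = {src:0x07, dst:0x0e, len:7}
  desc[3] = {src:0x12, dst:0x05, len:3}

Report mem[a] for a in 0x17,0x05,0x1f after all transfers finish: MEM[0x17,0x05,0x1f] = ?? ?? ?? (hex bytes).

MEM[0x17,0x05,0x1f] = 9c 7f 3b

[0] 0x0b->0x14 len=8 : 7f f9 c4 9c e7 d4 bc ea
[1] 0x07->0x18 len=4 : 60 e8 49 30
[2] 0x07->0x0e len=7 : 60 e8 49 30 7f f9 c4
[3] 0x12->0x05 len=3 : 7f f9 c4
query mem[0x17]=0x9c, mem[0x05]=0x7f, mem[0x1f]=0x3b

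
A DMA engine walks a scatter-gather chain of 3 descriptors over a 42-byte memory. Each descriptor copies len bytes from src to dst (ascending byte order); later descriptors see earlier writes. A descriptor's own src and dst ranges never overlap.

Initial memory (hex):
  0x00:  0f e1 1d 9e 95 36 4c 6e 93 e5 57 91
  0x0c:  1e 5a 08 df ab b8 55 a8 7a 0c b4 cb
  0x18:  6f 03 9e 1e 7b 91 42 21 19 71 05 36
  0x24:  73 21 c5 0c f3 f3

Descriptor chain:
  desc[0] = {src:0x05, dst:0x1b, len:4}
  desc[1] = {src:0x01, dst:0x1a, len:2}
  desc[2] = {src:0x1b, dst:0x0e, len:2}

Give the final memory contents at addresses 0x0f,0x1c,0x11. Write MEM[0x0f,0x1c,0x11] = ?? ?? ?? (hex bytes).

MEM[0x0f,0x1c,0x11] = 4c 4c b8

#0 dst[0x1b+4] := {0x36,0x4c,0x6e,0x93}
#1 dst[0x1a+2] := {0xe1,0x1d}
#2 dst[0x0e+2] := {0x1d,0x4c}
query mem[0x0f]=0x4c, mem[0x1c]=0x4c, mem[0x11]=0xb8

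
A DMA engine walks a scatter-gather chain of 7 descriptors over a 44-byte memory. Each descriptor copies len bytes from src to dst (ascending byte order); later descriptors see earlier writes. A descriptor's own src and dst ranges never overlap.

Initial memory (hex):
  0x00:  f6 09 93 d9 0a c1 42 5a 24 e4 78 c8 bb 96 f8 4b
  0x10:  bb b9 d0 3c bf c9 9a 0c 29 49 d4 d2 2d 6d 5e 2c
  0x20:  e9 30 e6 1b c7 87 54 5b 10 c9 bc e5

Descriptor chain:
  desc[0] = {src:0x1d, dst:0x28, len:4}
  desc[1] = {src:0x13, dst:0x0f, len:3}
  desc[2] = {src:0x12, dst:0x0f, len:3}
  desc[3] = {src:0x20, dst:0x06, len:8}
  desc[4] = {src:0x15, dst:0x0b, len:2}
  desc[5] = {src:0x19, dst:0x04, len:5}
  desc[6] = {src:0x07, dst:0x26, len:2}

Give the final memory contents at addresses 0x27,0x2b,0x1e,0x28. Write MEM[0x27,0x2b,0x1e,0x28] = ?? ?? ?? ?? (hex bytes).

MEM[0x27,0x2b,0x1e,0x28] = 6d e9 5e 6d

[0] 0x1d->0x28 len=4 : 6d 5e 2c e9
[1] 0x13->0x0f len=3 : 3c bf c9
[2] 0x12->0x0f len=3 : d0 3c bf
[3] 0x20->0x06 len=8 : e9 30 e6 1b c7 87 54 5b
[4] 0x15->0x0b len=2 : c9 9a
[5] 0x19->0x04 len=5 : 49 d4 d2 2d 6d
[6] 0x07->0x26 len=2 : 2d 6d
query mem[0x27]=0x6d, mem[0x2b]=0xe9, mem[0x1e]=0x5e, mem[0x28]=0x6d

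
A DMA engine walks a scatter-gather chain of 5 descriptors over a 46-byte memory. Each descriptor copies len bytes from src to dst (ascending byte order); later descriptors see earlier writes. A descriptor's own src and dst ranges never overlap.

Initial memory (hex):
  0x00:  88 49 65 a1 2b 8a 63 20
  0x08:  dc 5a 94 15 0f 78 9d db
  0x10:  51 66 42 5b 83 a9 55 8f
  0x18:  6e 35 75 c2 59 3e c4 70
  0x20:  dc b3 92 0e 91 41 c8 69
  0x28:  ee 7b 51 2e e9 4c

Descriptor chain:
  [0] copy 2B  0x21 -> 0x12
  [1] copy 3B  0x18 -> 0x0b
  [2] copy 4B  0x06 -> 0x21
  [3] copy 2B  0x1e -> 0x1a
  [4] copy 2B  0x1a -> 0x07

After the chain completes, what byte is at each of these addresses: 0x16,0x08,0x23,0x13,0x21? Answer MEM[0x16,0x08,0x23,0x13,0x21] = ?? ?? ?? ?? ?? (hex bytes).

MEM[0x16,0x08,0x23,0x13,0x21] = 55 70 dc 92 63

  after D0: wrote 2B at 0x12 = b392
  after D1: wrote 3B at 0x0b = 6e3575
  after D2: wrote 4B at 0x21 = 6320dc5a
  after D3: wrote 2B at 0x1a = c470
  after D4: wrote 2B at 0x07 = c470
query mem[0x16]=0x55, mem[0x08]=0x70, mem[0x23]=0xdc, mem[0x13]=0x92, mem[0x21]=0x63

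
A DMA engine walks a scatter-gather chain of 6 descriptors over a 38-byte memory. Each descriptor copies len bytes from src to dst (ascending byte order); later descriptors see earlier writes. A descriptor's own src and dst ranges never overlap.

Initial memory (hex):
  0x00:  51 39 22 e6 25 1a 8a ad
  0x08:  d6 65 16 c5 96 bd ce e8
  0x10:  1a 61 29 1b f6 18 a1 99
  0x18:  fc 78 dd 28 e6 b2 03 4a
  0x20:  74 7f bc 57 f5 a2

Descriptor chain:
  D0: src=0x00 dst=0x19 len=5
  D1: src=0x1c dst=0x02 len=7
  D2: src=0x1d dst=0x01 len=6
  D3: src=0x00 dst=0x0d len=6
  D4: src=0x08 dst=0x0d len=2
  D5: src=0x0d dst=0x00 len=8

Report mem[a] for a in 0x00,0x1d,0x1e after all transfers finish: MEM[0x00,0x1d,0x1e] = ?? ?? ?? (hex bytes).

MEM[0x00,0x1d,0x1e] = bc 25 03

[0] 0x00->0x19 len=5 : 51 39 22 e6 25
[1] 0x1c->0x02 len=7 : e6 25 03 4a 74 7f bc
[2] 0x1d->0x01 len=6 : 25 03 4a 74 7f bc
[3] 0x00->0x0d len=6 : 51 25 03 4a 74 7f
[4] 0x08->0x0d len=2 : bc 65
[5] 0x0d->0x00 len=8 : bc 65 03 4a 74 7f 1b f6
query mem[0x00]=0xbc, mem[0x1d]=0x25, mem[0x1e]=0x03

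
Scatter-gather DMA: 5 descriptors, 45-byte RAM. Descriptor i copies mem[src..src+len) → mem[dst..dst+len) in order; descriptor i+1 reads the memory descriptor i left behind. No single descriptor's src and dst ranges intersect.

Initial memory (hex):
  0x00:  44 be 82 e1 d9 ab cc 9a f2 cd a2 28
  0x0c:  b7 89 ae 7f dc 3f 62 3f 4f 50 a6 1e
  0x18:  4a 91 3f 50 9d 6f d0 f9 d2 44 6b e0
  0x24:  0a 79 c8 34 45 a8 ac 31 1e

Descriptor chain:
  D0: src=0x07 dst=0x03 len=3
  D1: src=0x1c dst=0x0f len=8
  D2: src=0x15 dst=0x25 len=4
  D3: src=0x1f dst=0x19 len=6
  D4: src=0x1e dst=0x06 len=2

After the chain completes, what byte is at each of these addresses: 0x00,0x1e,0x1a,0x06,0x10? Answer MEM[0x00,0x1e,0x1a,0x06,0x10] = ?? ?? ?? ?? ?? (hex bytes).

[0] 0x07->0x03 len=3 : 9a f2 cd
[1] 0x1c->0x0f len=8 : 9d 6f d0 f9 d2 44 6b e0
[2] 0x15->0x25 len=4 : 6b e0 1e 4a
[3] 0x1f->0x19 len=6 : f9 d2 44 6b e0 0a
[4] 0x1e->0x06 len=2 : 0a f9
query mem[0x00]=0x44, mem[0x1e]=0x0a, mem[0x1a]=0xd2, mem[0x06]=0x0a, mem[0x10]=0x6f

MEM[0x00,0x1e,0x1a,0x06,0x10] = 44 0a d2 0a 6f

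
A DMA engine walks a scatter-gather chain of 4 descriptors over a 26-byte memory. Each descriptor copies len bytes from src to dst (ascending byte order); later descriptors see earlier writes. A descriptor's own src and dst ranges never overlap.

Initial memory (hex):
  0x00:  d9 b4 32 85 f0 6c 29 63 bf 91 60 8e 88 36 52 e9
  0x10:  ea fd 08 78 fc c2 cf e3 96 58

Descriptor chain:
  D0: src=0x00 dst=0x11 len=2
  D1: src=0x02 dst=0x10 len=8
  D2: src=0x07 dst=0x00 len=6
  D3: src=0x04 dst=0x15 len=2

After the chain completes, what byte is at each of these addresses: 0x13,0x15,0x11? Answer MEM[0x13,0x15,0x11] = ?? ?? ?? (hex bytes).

  after D0: wrote 2B at 0x11 = d9b4
  after D1: wrote 8B at 0x10 = 3285f06c2963bf91
  after D2: wrote 6B at 0x00 = 63bf91608e88
  after D3: wrote 2B at 0x15 = 8e88
query mem[0x13]=0x6c, mem[0x15]=0x8e, mem[0x11]=0x85

MEM[0x13,0x15,0x11] = 6c 8e 85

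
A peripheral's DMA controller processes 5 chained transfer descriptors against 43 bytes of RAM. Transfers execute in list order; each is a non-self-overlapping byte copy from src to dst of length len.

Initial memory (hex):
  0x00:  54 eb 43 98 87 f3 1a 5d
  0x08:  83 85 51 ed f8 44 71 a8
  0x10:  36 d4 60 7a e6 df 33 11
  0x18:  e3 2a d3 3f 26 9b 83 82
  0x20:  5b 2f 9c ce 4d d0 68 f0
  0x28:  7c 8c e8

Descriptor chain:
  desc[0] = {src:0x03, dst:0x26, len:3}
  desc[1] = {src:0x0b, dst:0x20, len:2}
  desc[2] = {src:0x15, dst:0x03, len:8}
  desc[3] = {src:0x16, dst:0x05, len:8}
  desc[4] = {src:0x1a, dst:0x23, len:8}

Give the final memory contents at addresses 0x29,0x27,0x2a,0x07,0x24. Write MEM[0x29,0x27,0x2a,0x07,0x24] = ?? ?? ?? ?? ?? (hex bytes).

  after D0: wrote 3B at 0x26 = 9887f3
  after D1: wrote 2B at 0x20 = edf8
  after D2: wrote 8B at 0x03 = df3311e32ad33f26
  after D3: wrote 8B at 0x05 = 3311e32ad33f269b
  after D4: wrote 8B at 0x23 = d33f269b8382edf8
query mem[0x29]=0xed, mem[0x27]=0x83, mem[0x2a]=0xf8, mem[0x07]=0xe3, mem[0x24]=0x3f

MEM[0x29,0x27,0x2a,0x07,0x24] = ed 83 f8 e3 3f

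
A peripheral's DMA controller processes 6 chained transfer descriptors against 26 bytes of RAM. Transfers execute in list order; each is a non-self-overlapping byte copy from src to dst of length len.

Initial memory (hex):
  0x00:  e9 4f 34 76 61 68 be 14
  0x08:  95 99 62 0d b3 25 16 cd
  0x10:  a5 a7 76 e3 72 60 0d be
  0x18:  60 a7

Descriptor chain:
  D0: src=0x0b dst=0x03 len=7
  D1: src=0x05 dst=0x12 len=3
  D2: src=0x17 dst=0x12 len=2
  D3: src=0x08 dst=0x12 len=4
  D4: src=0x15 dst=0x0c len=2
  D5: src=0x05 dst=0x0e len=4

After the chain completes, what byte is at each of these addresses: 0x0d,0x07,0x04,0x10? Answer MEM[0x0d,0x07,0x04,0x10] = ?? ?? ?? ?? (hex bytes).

#0 dst[0x03+7] := {0x0d,0xb3,0x25,0x16,0xcd,0xa5,0xa7}
#1 dst[0x12+3] := {0x25,0x16,0xcd}
#2 dst[0x12+2] := {0xbe,0x60}
#3 dst[0x12+4] := {0xa5,0xa7,0x62,0x0d}
#4 dst[0x0c+2] := {0x0d,0x0d}
#5 dst[0x0e+4] := {0x25,0x16,0xcd,0xa5}
query mem[0x0d]=0x0d, mem[0x07]=0xcd, mem[0x04]=0xb3, mem[0x10]=0xcd

MEM[0x0d,0x07,0x04,0x10] = 0d cd b3 cd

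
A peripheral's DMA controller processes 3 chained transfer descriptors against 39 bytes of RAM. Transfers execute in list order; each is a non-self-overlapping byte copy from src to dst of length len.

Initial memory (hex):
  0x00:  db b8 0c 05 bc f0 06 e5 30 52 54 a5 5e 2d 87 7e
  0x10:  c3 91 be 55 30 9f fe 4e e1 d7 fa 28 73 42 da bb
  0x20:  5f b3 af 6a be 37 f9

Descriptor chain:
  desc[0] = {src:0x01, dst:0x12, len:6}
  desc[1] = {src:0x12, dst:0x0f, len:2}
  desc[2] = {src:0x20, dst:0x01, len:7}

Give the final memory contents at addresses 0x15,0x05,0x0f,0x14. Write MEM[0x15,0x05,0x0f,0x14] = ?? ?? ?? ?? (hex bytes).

D0: mem[0x12..0x17] <- [b8 0c 05 bc f0 06]
D1: mem[0x0f..0x10] <- [b8 0c]
D2: mem[0x01..0x07] <- [5f b3 af 6a be 37 f9]
query mem[0x15]=0xbc, mem[0x05]=0xbe, mem[0x0f]=0xb8, mem[0x14]=0x05

MEM[0x15,0x05,0x0f,0x14] = bc be b8 05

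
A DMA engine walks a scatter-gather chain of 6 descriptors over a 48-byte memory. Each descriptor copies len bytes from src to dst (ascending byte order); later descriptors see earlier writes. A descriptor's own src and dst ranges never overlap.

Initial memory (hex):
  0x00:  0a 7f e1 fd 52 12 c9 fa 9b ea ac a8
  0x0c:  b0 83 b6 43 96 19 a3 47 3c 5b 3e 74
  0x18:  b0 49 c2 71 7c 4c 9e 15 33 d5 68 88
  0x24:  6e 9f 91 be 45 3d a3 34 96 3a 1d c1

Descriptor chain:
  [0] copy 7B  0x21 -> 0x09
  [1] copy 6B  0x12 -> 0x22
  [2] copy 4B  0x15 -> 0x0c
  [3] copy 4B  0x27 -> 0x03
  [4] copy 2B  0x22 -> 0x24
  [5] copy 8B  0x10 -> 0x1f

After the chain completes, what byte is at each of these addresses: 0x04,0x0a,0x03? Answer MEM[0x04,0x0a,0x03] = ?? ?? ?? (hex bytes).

D0: mem[0x09..0x0f] <- [d5 68 88 6e 9f 91 be]
D1: mem[0x22..0x27] <- [a3 47 3c 5b 3e 74]
D2: mem[0x0c..0x0f] <- [5b 3e 74 b0]
D3: mem[0x03..0x06] <- [74 45 3d a3]
D4: mem[0x24..0x25] <- [a3 47]
D5: mem[0x1f..0x26] <- [96 19 a3 47 3c 5b 3e 74]
query mem[0x04]=0x45, mem[0x0a]=0x68, mem[0x03]=0x74

MEM[0x04,0x0a,0x03] = 45 68 74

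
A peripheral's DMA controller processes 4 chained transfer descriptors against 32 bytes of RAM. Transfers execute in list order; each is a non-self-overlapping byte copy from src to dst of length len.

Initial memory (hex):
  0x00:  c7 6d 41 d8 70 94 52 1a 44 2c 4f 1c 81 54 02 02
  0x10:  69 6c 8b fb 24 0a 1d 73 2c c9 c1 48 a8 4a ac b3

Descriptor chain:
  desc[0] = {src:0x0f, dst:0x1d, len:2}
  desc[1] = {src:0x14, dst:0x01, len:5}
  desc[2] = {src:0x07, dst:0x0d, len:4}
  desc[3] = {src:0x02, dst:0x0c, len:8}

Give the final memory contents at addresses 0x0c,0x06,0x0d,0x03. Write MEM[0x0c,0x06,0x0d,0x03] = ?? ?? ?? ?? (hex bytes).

  after D0: wrote 2B at 0x1d = 0269
  after D1: wrote 5B at 0x01 = 240a1d732c
  after D2: wrote 4B at 0x0d = 1a442c4f
  after D3: wrote 8B at 0x0c = 0a1d732c521a442c
query mem[0x0c]=0x0a, mem[0x06]=0x52, mem[0x0d]=0x1d, mem[0x03]=0x1d

MEM[0x0c,0x06,0x0d,0x03] = 0a 52 1d 1d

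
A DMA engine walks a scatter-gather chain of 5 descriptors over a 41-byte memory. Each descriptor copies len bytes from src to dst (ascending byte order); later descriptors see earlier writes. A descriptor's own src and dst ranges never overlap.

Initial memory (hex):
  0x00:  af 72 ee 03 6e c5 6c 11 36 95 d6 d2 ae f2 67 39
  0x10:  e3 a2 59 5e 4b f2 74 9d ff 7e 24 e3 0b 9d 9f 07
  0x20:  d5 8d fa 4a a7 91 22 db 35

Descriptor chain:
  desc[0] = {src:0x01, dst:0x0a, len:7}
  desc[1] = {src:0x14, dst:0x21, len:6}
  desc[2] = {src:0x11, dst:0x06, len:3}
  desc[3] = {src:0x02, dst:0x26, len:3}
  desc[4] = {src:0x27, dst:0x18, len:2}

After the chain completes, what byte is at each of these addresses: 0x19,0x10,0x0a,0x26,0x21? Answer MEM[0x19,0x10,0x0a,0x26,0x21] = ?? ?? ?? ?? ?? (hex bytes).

MEM[0x19,0x10,0x0a,0x26,0x21] = 6e 11 72 ee 4b

#0 dst[0x0a+7] := {0x72,0xee,0x03,0x6e,0xc5,0x6c,0x11}
#1 dst[0x21+6] := {0x4b,0xf2,0x74,0x9d,0xff,0x7e}
#2 dst[0x06+3] := {0xa2,0x59,0x5e}
#3 dst[0x26+3] := {0xee,0x03,0x6e}
#4 dst[0x18+2] := {0x03,0x6e}
query mem[0x19]=0x6e, mem[0x10]=0x11, mem[0x0a]=0x72, mem[0x26]=0xee, mem[0x21]=0x4b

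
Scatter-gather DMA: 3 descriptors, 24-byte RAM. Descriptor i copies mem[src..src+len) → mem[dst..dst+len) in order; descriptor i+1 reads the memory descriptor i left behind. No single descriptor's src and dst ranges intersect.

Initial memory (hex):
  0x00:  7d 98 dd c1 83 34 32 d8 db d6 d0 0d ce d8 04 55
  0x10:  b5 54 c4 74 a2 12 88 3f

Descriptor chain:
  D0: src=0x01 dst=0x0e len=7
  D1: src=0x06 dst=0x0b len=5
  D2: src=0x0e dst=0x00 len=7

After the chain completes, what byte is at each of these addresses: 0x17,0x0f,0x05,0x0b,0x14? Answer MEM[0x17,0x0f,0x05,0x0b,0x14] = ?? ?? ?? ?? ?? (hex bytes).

MEM[0x17,0x0f,0x05,0x0b,0x14] = 3f d0 32 32 d8

D0: mem[0x0e..0x14] <- [98 dd c1 83 34 32 d8]
D1: mem[0x0b..0x0f] <- [32 d8 db d6 d0]
D2: mem[0x00..0x06] <- [d6 d0 c1 83 34 32 d8]
query mem[0x17]=0x3f, mem[0x0f]=0xd0, mem[0x05]=0x32, mem[0x0b]=0x32, mem[0x14]=0xd8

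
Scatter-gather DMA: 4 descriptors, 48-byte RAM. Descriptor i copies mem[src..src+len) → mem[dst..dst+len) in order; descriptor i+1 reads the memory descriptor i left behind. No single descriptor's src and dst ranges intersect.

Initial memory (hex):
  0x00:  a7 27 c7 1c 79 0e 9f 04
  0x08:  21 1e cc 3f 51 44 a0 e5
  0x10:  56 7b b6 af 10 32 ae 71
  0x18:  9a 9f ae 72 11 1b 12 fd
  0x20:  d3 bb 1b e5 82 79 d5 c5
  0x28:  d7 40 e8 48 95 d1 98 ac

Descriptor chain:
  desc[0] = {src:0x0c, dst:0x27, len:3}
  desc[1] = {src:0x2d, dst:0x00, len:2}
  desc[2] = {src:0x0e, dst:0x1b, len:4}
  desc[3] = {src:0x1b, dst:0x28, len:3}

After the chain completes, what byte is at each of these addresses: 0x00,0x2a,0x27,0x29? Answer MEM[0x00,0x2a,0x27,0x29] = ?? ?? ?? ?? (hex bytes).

MEM[0x00,0x2a,0x27,0x29] = d1 56 51 e5

D0: mem[0x27..0x29] <- [51 44 a0]
D1: mem[0x00..0x01] <- [d1 98]
D2: mem[0x1b..0x1e] <- [a0 e5 56 7b]
D3: mem[0x28..0x2a] <- [a0 e5 56]
query mem[0x00]=0xd1, mem[0x2a]=0x56, mem[0x27]=0x51, mem[0x29]=0xe5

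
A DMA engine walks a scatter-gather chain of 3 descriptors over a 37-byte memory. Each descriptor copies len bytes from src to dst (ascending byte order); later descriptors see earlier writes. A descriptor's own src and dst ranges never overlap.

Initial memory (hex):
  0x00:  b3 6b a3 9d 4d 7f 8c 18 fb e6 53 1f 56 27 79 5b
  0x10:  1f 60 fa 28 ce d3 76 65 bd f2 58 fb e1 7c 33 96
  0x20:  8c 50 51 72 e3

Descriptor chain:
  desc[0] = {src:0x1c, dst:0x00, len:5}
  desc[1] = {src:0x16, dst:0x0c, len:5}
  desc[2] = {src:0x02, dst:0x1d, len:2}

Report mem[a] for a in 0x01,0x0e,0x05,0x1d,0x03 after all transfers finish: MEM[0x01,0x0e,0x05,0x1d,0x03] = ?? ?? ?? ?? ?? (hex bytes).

D0: mem[0x00..0x04] <- [e1 7c 33 96 8c]
D1: mem[0x0c..0x10] <- [76 65 bd f2 58]
D2: mem[0x1d..0x1e] <- [33 96]
query mem[0x01]=0x7c, mem[0x0e]=0xbd, mem[0x05]=0x7f, mem[0x1d]=0x33, mem[0x03]=0x96

MEM[0x01,0x0e,0x05,0x1d,0x03] = 7c bd 7f 33 96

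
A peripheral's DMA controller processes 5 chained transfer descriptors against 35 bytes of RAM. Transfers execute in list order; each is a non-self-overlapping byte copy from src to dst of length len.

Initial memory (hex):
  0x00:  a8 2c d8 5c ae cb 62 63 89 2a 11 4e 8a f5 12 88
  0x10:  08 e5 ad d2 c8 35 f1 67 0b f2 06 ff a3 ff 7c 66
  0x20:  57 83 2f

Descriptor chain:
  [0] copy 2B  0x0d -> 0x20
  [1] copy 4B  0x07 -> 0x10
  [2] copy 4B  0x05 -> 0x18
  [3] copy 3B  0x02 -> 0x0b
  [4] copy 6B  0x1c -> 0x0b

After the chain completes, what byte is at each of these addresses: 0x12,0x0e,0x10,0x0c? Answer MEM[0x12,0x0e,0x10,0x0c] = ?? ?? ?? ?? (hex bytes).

[0] 0x0d->0x20 len=2 : f5 12
[1] 0x07->0x10 len=4 : 63 89 2a 11
[2] 0x05->0x18 len=4 : cb 62 63 89
[3] 0x02->0x0b len=3 : d8 5c ae
[4] 0x1c->0x0b len=6 : a3 ff 7c 66 f5 12
query mem[0x12]=0x2a, mem[0x0e]=0x66, mem[0x10]=0x12, mem[0x0c]=0xff

MEM[0x12,0x0e,0x10,0x0c] = 2a 66 12 ff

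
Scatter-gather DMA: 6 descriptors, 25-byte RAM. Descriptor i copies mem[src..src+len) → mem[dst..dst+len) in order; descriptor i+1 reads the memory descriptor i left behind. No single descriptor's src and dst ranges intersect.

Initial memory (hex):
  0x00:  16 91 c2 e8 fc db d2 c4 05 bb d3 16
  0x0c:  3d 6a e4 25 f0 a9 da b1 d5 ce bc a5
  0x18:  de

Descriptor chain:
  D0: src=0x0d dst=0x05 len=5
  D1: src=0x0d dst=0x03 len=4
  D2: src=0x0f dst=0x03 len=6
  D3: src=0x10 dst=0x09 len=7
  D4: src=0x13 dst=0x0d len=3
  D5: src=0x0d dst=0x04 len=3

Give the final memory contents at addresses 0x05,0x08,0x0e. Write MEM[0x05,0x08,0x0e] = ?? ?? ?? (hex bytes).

MEM[0x05,0x08,0x0e] = d5 d5 d5

  after D0: wrote 5B at 0x05 = 6ae425f0a9
  after D1: wrote 4B at 0x03 = 6ae425f0
  after D2: wrote 6B at 0x03 = 25f0a9dab1d5
  after D3: wrote 7B at 0x09 = f0a9dab1d5cebc
  after D4: wrote 3B at 0x0d = b1d5ce
  after D5: wrote 3B at 0x04 = b1d5ce
query mem[0x05]=0xd5, mem[0x08]=0xd5, mem[0x0e]=0xd5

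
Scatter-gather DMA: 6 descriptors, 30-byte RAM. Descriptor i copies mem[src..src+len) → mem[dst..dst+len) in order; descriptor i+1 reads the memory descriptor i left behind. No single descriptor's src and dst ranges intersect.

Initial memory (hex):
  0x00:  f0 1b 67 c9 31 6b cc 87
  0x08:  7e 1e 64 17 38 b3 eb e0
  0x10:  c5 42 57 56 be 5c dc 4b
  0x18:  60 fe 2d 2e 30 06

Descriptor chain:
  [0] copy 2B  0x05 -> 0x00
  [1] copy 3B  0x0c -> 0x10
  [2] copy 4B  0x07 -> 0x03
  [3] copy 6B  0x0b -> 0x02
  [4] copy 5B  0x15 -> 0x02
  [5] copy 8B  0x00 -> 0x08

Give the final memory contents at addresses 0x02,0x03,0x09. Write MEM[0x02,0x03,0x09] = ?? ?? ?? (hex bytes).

D0: mem[0x00..0x01] <- [6b cc]
D1: mem[0x10..0x12] <- [38 b3 eb]
D2: mem[0x03..0x06] <- [87 7e 1e 64]
D3: mem[0x02..0x07] <- [17 38 b3 eb e0 38]
D4: mem[0x02..0x06] <- [5c dc 4b 60 fe]
D5: mem[0x08..0x0f] <- [6b cc 5c dc 4b 60 fe 38]
query mem[0x02]=0x5c, mem[0x03]=0xdc, mem[0x09]=0xcc

MEM[0x02,0x03,0x09] = 5c dc cc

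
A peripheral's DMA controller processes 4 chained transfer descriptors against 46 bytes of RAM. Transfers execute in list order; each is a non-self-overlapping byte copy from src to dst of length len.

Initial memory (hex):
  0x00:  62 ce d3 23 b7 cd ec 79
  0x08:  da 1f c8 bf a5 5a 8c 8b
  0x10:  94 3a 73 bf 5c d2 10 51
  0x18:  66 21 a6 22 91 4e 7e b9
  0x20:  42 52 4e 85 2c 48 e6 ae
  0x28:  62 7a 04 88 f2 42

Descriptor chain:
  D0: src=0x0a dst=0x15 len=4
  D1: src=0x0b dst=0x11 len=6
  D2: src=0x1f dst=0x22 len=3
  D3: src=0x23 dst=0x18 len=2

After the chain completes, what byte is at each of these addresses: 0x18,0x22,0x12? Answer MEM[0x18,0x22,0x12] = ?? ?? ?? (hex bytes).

MEM[0x18,0x22,0x12] = 42 b9 a5

D0: mem[0x15..0x18] <- [c8 bf a5 5a]
D1: mem[0x11..0x16] <- [bf a5 5a 8c 8b 94]
D2: mem[0x22..0x24] <- [b9 42 52]
D3: mem[0x18..0x19] <- [42 52]
query mem[0x18]=0x42, mem[0x22]=0xb9, mem[0x12]=0xa5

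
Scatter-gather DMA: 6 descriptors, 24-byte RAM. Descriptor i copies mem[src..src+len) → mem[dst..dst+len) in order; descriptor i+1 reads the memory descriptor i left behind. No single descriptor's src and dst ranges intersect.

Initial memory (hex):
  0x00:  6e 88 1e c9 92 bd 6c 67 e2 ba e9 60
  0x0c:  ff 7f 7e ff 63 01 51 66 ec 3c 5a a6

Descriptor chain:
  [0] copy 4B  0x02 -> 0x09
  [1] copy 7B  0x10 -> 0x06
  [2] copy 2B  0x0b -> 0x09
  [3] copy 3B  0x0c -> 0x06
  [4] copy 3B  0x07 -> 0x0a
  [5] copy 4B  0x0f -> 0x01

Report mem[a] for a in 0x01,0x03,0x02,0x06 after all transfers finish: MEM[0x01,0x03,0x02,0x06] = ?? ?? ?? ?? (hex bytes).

MEM[0x01,0x03,0x02,0x06] = ff 01 63 5a

[0] 0x02->0x09 len=4 : 1e c9 92 bd
[1] 0x10->0x06 len=7 : 63 01 51 66 ec 3c 5a
[2] 0x0b->0x09 len=2 : 3c 5a
[3] 0x0c->0x06 len=3 : 5a 7f 7e
[4] 0x07->0x0a len=3 : 7f 7e 3c
[5] 0x0f->0x01 len=4 : ff 63 01 51
query mem[0x01]=0xff, mem[0x03]=0x01, mem[0x02]=0x63, mem[0x06]=0x5a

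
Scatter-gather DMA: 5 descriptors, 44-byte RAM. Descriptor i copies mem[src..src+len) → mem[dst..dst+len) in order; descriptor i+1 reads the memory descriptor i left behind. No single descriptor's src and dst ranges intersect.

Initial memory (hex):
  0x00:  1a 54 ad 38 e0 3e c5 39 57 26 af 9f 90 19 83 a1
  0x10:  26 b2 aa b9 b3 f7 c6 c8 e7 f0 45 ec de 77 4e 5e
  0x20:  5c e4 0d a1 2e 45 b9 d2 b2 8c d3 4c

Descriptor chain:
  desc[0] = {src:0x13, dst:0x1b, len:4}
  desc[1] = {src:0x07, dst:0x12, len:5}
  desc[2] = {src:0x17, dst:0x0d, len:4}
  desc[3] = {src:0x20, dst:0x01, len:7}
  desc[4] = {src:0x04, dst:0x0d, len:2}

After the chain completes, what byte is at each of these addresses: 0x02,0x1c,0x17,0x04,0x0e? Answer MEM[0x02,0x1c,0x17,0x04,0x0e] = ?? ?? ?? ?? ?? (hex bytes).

[0] 0x13->0x1b len=4 : b9 b3 f7 c6
[1] 0x07->0x12 len=5 : 39 57 26 af 9f
[2] 0x17->0x0d len=4 : c8 e7 f0 45
[3] 0x20->0x01 len=7 : 5c e4 0d a1 2e 45 b9
[4] 0x04->0x0d len=2 : a1 2e
query mem[0x02]=0xe4, mem[0x1c]=0xb3, mem[0x17]=0xc8, mem[0x04]=0xa1, mem[0x0e]=0x2e

MEM[0x02,0x1c,0x17,0x04,0x0e] = e4 b3 c8 a1 2e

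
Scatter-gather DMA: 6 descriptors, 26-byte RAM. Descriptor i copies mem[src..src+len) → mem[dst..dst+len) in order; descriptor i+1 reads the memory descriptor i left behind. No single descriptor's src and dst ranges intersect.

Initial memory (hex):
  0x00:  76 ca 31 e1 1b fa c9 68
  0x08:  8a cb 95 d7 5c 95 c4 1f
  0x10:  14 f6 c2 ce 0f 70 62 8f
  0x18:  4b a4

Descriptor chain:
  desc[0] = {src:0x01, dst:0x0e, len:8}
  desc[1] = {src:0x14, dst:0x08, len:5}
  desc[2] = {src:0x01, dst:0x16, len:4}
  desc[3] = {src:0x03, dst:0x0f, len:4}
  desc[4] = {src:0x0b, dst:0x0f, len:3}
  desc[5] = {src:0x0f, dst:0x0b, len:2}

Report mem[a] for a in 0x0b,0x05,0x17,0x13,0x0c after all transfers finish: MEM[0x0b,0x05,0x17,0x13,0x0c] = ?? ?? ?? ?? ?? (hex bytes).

D0: mem[0x0e..0x15] <- [ca 31 e1 1b fa c9 68 8a]
D1: mem[0x08..0x0c] <- [68 8a 62 8f 4b]
D2: mem[0x16..0x19] <- [ca 31 e1 1b]
D3: mem[0x0f..0x12] <- [e1 1b fa c9]
D4: mem[0x0f..0x11] <- [8f 4b 95]
D5: mem[0x0b..0x0c] <- [8f 4b]
query mem[0x0b]=0x8f, mem[0x05]=0xfa, mem[0x17]=0x31, mem[0x13]=0xc9, mem[0x0c]=0x4b

MEM[0x0b,0x05,0x17,0x13,0x0c] = 8f fa 31 c9 4b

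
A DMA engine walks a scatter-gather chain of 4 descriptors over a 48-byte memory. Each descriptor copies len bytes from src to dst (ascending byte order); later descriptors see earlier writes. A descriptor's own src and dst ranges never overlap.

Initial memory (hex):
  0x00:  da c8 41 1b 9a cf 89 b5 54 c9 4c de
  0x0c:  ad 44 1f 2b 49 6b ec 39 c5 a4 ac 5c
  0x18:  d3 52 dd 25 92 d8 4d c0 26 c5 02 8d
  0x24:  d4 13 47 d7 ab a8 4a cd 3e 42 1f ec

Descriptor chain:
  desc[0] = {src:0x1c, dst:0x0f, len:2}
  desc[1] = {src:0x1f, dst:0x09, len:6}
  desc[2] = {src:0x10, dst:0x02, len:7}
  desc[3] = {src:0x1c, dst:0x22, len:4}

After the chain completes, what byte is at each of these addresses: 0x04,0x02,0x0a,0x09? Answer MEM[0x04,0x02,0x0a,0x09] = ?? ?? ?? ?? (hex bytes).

MEM[0x04,0x02,0x0a,0x09] = ec d8 26 c0

  after D0: wrote 2B at 0x0f = 92d8
  after D1: wrote 6B at 0x09 = c026c5028dd4
  after D2: wrote 7B at 0x02 = d86bec39c5a4ac
  after D3: wrote 4B at 0x22 = 92d84dc0
query mem[0x04]=0xec, mem[0x02]=0xd8, mem[0x0a]=0x26, mem[0x09]=0xc0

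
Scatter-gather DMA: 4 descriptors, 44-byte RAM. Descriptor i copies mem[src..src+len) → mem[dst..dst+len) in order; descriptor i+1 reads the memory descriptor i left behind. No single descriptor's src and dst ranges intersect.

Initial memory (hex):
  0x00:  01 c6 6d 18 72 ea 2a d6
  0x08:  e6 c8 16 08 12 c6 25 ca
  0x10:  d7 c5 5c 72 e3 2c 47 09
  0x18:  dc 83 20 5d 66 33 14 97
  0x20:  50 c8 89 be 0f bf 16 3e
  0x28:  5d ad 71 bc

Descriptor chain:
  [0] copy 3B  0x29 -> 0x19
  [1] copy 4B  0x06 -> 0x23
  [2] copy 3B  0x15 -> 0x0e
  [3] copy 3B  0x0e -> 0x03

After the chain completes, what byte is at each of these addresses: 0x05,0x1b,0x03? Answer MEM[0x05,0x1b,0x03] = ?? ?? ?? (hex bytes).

D0: mem[0x19..0x1b] <- [ad 71 bc]
D1: mem[0x23..0x26] <- [2a d6 e6 c8]
D2: mem[0x0e..0x10] <- [2c 47 09]
D3: mem[0x03..0x05] <- [2c 47 09]
query mem[0x05]=0x09, mem[0x1b]=0xbc, mem[0x03]=0x2c

MEM[0x05,0x1b,0x03] = 09 bc 2c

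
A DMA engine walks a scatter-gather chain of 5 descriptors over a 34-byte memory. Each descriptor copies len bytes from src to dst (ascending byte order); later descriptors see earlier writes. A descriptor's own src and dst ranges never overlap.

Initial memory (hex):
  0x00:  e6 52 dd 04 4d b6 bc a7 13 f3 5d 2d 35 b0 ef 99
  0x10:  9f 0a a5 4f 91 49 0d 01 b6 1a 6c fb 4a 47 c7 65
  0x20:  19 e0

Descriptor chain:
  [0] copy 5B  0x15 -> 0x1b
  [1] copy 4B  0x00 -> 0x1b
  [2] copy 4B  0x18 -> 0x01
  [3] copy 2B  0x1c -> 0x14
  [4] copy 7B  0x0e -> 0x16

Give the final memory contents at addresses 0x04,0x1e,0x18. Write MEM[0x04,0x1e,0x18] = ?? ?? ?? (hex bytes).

MEM[0x04,0x1e,0x18] = e6 04 9f

[0] 0x15->0x1b len=5 : 49 0d 01 b6 1a
[1] 0x00->0x1b len=4 : e6 52 dd 04
[2] 0x18->0x01 len=4 : b6 1a 6c e6
[3] 0x1c->0x14 len=2 : 52 dd
[4] 0x0e->0x16 len=7 : ef 99 9f 0a a5 4f 52
query mem[0x04]=0xe6, mem[0x1e]=0x04, mem[0x18]=0x9f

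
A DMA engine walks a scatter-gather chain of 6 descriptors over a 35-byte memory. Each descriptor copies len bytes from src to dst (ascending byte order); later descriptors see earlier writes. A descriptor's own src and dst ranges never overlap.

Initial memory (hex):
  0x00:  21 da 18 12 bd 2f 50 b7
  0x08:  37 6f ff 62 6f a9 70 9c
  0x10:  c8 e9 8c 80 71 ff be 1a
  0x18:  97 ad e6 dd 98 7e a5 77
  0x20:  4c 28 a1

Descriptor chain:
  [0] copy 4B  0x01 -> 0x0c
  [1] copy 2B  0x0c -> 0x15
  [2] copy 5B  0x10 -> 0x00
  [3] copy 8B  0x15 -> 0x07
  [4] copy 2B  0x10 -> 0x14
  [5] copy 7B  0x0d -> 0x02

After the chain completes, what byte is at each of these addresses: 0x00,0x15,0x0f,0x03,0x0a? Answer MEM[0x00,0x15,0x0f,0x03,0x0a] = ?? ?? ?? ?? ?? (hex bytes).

MEM[0x00,0x15,0x0f,0x03,0x0a] = c8 e9 bd 98 97

[0] 0x01->0x0c len=4 : da 18 12 bd
[1] 0x0c->0x15 len=2 : da 18
[2] 0x10->0x00 len=5 : c8 e9 8c 80 71
[3] 0x15->0x07 len=8 : da 18 1a 97 ad e6 dd 98
[4] 0x10->0x14 len=2 : c8 e9
[5] 0x0d->0x02 len=7 : dd 98 bd c8 e9 8c 80
query mem[0x00]=0xc8, mem[0x15]=0xe9, mem[0x0f]=0xbd, mem[0x03]=0x98, mem[0x0a]=0x97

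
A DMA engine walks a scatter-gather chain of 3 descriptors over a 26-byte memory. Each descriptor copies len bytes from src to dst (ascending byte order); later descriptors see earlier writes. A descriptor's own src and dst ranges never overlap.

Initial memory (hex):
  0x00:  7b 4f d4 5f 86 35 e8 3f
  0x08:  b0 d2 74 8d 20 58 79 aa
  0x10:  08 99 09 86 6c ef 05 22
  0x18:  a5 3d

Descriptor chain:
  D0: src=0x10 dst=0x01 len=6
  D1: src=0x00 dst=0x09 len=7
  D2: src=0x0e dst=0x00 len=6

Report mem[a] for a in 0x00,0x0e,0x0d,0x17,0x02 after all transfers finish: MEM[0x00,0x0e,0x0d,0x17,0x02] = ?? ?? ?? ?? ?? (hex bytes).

[0] 0x10->0x01 len=6 : 08 99 09 86 6c ef
[1] 0x00->0x09 len=7 : 7b 08 99 09 86 6c ef
[2] 0x0e->0x00 len=6 : 6c ef 08 99 09 86
query mem[0x00]=0x6c, mem[0x0e]=0x6c, mem[0x0d]=0x86, mem[0x17]=0x22, mem[0x02]=0x08

MEM[0x00,0x0e,0x0d,0x17,0x02] = 6c 6c 86 22 08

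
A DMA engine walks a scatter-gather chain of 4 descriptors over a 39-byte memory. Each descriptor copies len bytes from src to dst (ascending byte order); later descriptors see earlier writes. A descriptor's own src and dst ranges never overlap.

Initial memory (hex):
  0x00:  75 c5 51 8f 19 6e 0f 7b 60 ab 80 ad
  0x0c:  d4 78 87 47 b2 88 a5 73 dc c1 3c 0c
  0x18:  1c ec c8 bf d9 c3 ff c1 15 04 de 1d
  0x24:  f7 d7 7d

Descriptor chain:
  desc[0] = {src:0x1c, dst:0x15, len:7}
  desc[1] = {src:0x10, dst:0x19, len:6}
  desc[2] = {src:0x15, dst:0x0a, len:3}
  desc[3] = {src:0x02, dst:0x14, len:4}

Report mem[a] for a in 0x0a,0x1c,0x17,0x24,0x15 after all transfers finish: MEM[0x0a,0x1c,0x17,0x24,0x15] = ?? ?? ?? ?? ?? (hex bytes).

MEM[0x0a,0x1c,0x17,0x24,0x15] = d9 73 6e f7 8f

  after D0: wrote 7B at 0x15 = d9c3ffc11504de
  after D1: wrote 6B at 0x19 = b288a573dcd9
  after D2: wrote 3B at 0x0a = d9c3ff
  after D3: wrote 4B at 0x14 = 518f196e
query mem[0x0a]=0xd9, mem[0x1c]=0x73, mem[0x17]=0x6e, mem[0x24]=0xf7, mem[0x15]=0x8f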